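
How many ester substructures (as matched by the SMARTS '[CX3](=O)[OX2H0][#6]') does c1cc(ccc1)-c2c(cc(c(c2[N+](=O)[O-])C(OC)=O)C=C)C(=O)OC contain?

2

[CX3](=O)[OX2H0][#6] is the SMARTS for an ester: a carbonyl carbon bonded to an oxygen that is itself bonded to carbon (no H on that O).
The molecule carries 2 separate instances of a methyl-ester group (-C(=O)OCH3) meeting every constraint; each maps to a distinct set of atoms, giving 2 matches.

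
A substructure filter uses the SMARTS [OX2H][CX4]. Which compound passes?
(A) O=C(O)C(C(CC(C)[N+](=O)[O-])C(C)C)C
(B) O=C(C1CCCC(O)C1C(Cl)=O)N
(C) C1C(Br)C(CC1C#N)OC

[OX2H][CX4] describes a hydroxyl oxygen bound to an sp3 (X4) carbon (an aliphatic alcohol).
(A) has a carboxylic acid group (-C(=O)OH) but the -OH is on a CX3 carbonyl carbon, not a CX4 carbon.
(B) contains a hydroxyl group (-OH), which satisfies every atom and bond constraint.
(C) has a methoxy ether (-OCH3) but the oxygen has H0 (ether), not H1.
So the answer is (B).

B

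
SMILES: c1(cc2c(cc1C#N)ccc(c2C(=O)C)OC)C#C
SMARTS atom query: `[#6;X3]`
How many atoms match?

11

The query [#6;X3] means: any carbon (aromatic or not) with three total connections.
Check the 19 heavy atoms by environment: 10× c (aromatic, X3) → match; 3× C (X2) → no; 1× O (X2) → no; 2× C (X4) → no; 1× N (X1) → no; 1× C (X3) → match; 1× O (X1) → no.
Summing the matching environments: 10 + 1 = 11 matching atoms.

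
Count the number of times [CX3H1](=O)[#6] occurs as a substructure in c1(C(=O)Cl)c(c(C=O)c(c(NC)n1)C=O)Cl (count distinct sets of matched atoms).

[CX3H1](=O)[#6] is the SMARTS for an aldehyde: an sp2 carbon with one H, double-bonded to O and single-bonded to carbon.
The molecule carries 2 separate instances of an aldehyde (-CHO) meeting every constraint; each maps to a distinct set of atoms, giving 2 matches.

2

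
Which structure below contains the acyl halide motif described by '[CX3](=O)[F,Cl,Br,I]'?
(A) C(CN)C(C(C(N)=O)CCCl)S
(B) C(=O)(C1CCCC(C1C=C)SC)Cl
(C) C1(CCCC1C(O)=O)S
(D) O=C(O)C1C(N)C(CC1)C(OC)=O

B

[CX3](=O)[F,Cl,Br,I] describes a carbonyl carbon bonded to a halogen (an acyl halide).
(A) has a chloro substituent but the Cl is not on a carbonyl carbon.
(B) contains an acyl chloride (-C(=O)Cl), which satisfies every atom and bond constraint.
(C) has a carboxylic acid group (-C(=O)OH) but the carbonyl is bonded to -OH, not to a halogen.
(D) has a carboxylic acid group (-C(=O)OH) but the carbonyl is bonded to -OH, not to a halogen.
So the answer is (B).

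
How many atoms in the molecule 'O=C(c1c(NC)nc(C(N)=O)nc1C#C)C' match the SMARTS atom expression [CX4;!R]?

The query [CX4;!R] means: aliphatic carbon with four total connections, not in a ring.
Check the 16 heavy atoms by environment: 2× n (aromatic, X2, in 6-ring) → no; 4× c (aromatic, X3, in 6-ring) → no; 2× C (X3, acyclic) → no; 2× O (X1, acyclic) → no; 2× N (X3, acyclic) → no; 2× C (X4, acyclic) → match; 2× C (X2, acyclic) → no.
That gives 2 matching atoms.

2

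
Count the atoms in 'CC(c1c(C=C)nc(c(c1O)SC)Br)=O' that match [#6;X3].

The query [#6;X3] means: any carbon (aromatic or not) with three total connections.
Check the 15 heavy atoms by environment: 1× n (aromatic, X2) → no; 5× c (aromatic, X3) → match; 3× C (X3) → match; 1× O (X1) → no; 2× C (X4) → no; 1× Br (X1) → no; 1× S (X2) → no; 1× O (X2) → no.
Summing the matching environments: 5 + 3 = 8 matching atoms.

8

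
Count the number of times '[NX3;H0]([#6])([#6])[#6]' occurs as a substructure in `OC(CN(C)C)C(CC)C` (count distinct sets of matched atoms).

1

[NX3;H0]([#6])([#6])[#6] is the SMARTS for a tertiary amine: a trivalent nitrogen with no H, bonded to three carbons.
Exactly one fragment in the molecule meets all constraints, giving 1 match.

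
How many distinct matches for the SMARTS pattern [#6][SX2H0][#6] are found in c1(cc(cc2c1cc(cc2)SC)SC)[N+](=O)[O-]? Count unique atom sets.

2

[#6][SX2H0][#6] is the SMARTS for a thioether: an aliphatic sulfur bridging two carbons with no H on the sulfur.
The molecule carries 2 separate instances of a methylthio ether (-SCH3) meeting every constraint; each maps to a distinct set of atoms, giving 2 matches.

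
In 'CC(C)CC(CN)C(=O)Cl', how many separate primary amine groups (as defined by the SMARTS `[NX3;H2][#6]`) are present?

[NX3;H2][#6] is the SMARTS for a primary amine: a trivalent nitrogen with two H attached to carbon.
Exactly one fragment in the molecule meets all constraints, giving 1 match.

1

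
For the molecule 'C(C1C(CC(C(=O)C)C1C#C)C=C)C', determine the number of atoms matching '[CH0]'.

The query [CH0] means: aliphatic carbon with no attached hydrogen.
Check the 14 heavy atoms by environment: 6× C (H1) → no; 3× C (H2) → no; 2× C (H0) → match; 1× O (H0) → no; 2× C (H3) → no.
That gives 2 matching atoms.

2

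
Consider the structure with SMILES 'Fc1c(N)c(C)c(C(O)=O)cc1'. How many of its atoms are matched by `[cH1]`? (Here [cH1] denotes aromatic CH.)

Check the 12 heavy atoms by environment: 4× c (aromatic, H0) → no; 2× c (aromatic, H1) → match; 1× C (H3) → no; 1× F (H0) → no; 1× C (H0) → no; 1× O (H0) → no; 1× O (H1) → no; 1× N (H2) → no.
That gives 2 matching atoms.

2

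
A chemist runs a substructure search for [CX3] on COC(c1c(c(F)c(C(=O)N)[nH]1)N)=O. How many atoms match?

2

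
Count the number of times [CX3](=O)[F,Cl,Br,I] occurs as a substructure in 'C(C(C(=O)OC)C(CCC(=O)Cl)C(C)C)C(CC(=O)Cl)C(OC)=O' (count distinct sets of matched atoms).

[CX3](=O)[F,Cl,Br,I] is the SMARTS for an acyl halide: a carbonyl carbon bonded to a halogen.
The molecule carries 2 separate instances of an acyl chloride (-C(=O)Cl) meeting every constraint; each maps to a distinct set of atoms, giving 2 matches.

2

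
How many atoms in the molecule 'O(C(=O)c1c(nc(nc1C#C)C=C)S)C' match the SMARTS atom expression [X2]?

The query [X2] means: any atom with exactly two total connections (bonds + H).
Check the 15 heavy atoms by environment: 2× n (aromatic, X2) → match; 4× c (aromatic, X3) → no; 2× C (X2) → match; 1× S (X2) → match; 3× C (X3) → no; 1× O (X1) → no; 1× O (X2) → match; 1× C (X4) → no.
Summing the matching environments: 2 + 2 + 1 + 1 = 6 matching atoms.

6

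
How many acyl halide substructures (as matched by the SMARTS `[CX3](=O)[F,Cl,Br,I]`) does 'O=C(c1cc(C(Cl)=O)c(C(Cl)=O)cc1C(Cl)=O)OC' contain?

3

[CX3](=O)[F,Cl,Br,I] is the SMARTS for an acyl halide: a carbonyl carbon bonded to a halogen.
The molecule carries 3 separate instances of an acyl chloride (-C(=O)Cl) meeting every constraint; each maps to a distinct set of atoms, giving 3 matches.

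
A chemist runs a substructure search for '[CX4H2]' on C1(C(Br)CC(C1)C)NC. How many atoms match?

2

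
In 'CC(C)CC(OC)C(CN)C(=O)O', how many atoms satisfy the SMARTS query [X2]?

2

The query [X2] means: any atom with exactly two total connections (bonds + H).
Check the 13 heavy atoms by environment: 8× C (X4) → no; 2× O (X2) → match; 1× N (X3) → no; 1× C (X3) → no; 1× O (X1) → no.
That gives 2 matching atoms.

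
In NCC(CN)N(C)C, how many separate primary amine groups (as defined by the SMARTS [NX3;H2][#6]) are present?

2

[NX3;H2][#6] is the SMARTS for a primary amine: a trivalent nitrogen with two H attached to carbon.
The molecule carries 2 separate instances of a primary amino group (-NH2) meeting every constraint; each maps to a distinct set of atoms, giving 2 matches.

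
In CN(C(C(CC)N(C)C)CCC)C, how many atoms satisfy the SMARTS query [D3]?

Check the 13 heavy atoms by environment: 3× C (D2) → no; 2× C (D3) → match; 2× N (D3) → match; 6× C (D1) → no.
Summing the matching environments: 2 + 2 = 4 matching atoms.

4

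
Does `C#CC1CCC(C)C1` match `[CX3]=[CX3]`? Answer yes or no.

No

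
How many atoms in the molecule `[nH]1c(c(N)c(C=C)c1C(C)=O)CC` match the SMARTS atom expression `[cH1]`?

0

The query [cH1] means: aromatic carbon bearing exactly one hydrogen.
Check the 13 heavy atoms by environment: 1× n (aromatic, H1) → no; 4× c (aromatic, H0) → no; 1× N (H2) → no; 2× C (H2) → no; 2× C (H3) → no; 1× C (H0) → no; 1× O (H0) → no; 1× C (H1) → no.
No environment satisfies the query, so 0 matching atoms.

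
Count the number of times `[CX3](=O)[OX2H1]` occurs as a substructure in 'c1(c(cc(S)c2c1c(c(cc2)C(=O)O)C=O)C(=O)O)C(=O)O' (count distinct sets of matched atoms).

[CX3](=O)[OX2H1] is the SMARTS for a carboxylic acid: an sp2 carbon double-bonded to O and single-bonded to an -OH oxygen.
The molecule carries 3 separate instances of a carboxylic acid group (-C(=O)OH) meeting every constraint; each maps to a distinct set of atoms, giving 3 matches.

3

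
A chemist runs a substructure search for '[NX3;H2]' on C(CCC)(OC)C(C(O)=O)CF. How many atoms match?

0

The query [NX3;H2] means: aliphatic N with 3 total connections, two of them H — an -NH2 nitrogen (amine or amide).
Check the 12 heavy atoms by environment: 3× C (H2, X4) → no; 2× C (H1, X4) → no; 1× C (H0, X3) → no; 1× O (H0, X1) → no; 1× O (H1, X2) → no; 1× O (H0, X2) → no; 2× C (H3, X4) → no; 1× F (H0, X1) → no.
No environment satisfies the query, so 0 matching atoms.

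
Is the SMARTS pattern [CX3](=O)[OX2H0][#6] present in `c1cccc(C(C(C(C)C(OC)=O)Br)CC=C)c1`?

Yes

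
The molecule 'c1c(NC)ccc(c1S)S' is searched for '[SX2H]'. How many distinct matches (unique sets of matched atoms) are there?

2

[SX2H] is the SMARTS for a thiol: an aliphatic sulfur with two connections, one being H.
The molecule carries 2 separate instances of a thiol (-SH) meeting every constraint; each maps to a distinct set of atoms, giving 2 matches.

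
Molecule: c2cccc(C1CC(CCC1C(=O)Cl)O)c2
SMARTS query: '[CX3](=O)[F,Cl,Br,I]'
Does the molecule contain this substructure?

Yes

The pattern [CX3](=O)[F,Cl,Br,I] describes a carbonyl carbon bonded to a halogen — an acyl halide.
The molecule carries an acyl chloride (-C(=O)Cl), whose atoms satisfy every constraint of the query, so the pattern matches.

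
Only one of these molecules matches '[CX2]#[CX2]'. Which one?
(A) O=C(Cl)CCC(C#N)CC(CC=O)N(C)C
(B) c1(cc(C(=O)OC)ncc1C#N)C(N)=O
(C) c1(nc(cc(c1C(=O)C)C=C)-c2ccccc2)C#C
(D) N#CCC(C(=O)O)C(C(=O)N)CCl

[CX2]#[CX2] describes a carbon-carbon triple bond (an alkyne).
(A) has a nitrile (-C#N) but the triple bond is C#N, not C#C.
(B) has a nitrile (-C#N) but the triple bond is C#N, not C#C.
(C) contains an ethynyl group (-C#CH), which satisfies every atom and bond constraint.
(D) has a nitrile (-C#N) but the triple bond is C#N, not C#C.
So the answer is (C).

C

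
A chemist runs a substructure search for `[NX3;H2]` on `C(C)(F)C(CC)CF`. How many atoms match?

Check the 8 heavy atoms by environment: 2× C (H2, X4) → no; 2× C (H1, X4) → no; 2× C (H3, X4) → no; 2× F (H0, X1) → no.
No environment satisfies the query, so 0 matching atoms.

0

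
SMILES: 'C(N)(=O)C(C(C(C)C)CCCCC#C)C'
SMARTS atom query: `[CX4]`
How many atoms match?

Check the 15 heavy atoms by environment: 10× C (X4) → match; 1× C (X3) → no; 1× O (X1) → no; 1× N (X3) → no; 2× C (X2) → no.
That gives 10 matching atoms.

10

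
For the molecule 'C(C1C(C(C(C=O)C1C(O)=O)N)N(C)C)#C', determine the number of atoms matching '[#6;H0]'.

The query [#6;H0] means: any carbon with no attached hydrogen.
Check the 16 heavy atoms by environment: 7× C (H1) → no; 1× N (H0) → no; 2× C (H3) → no; 2× C (H0) → match; 2× O (H0) → no; 1× O (H1) → no; 1× N (H2) → no.
That gives 2 matching atoms.

2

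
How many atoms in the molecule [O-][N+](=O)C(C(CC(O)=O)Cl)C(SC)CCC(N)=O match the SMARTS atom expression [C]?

The query [C] means: uppercase C matches aliphatic (non-aromatic) carbon only.
Check the 18 heavy atoms by environment: 9× C → match; 1× Cl → no; 4× O → no; 1× N → no; 1× S → no; 1× N (charge +1) → no; 1× O (charge -1) → no.
That gives 9 matching atoms.

9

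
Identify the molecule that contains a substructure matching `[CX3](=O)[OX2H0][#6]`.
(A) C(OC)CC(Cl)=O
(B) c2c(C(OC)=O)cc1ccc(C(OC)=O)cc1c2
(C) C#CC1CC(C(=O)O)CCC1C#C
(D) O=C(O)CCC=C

[CX3](=O)[OX2H0][#6] describes a carbonyl carbon bonded to an oxygen that is itself bonded to carbon (no H on that O) (an ester).
(A) has a methoxy ether (-OCH3) but the ether oxygen is not adjacent to a C=O carbon.
(B) contains a methyl-ester group (-C(=O)OCH3), which satisfies every atom and bond constraint.
(C) has a carboxylic acid group (-C(=O)OH) but the singly-bonded O carries H (OX2H1, not H0).
(D) has a carboxylic acid group (-C(=O)OH) but the singly-bonded O carries H (OX2H1, not H0).
So the answer is (B).

B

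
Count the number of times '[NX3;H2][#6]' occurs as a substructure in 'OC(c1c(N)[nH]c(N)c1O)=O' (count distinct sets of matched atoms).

2

[NX3;H2][#6] is the SMARTS for a primary amine: a trivalent nitrogen with two H attached to carbon.
The molecule carries 2 separate instances of a primary amino group (-NH2) meeting every constraint; each maps to a distinct set of atoms, giving 2 matches.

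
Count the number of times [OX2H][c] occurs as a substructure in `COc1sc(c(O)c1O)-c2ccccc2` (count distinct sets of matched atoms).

[OX2H][c] is the SMARTS for a phenol: a hydroxyl oxygen attached to an aromatic carbon.
The molecule carries 2 separate instances of a hydroxyl group (-OH) meeting every constraint; each maps to a distinct set of atoms, giving 2 matches.

2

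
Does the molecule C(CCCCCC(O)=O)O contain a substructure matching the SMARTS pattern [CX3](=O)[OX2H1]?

The pattern [CX3](=O)[OX2H1] describes an sp2 carbon double-bonded to O and single-bonded to an -OH oxygen — a carboxylic acid.
The molecule carries a carboxylic acid group (-C(=O)OH), whose atoms satisfy every constraint of the query, so the pattern matches.

Yes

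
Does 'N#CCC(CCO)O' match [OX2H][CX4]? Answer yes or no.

Yes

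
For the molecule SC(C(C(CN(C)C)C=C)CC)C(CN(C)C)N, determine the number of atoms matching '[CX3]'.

2

The query [CX3] means: C with X3: aliphatic carbon with exactly 3 total connections.
Check the 18 heavy atoms by environment: 12× C (X4) → no; 1× S (X2) → no; 3× N (X3) → no; 2× C (X3) → match.
That gives 2 matching atoms.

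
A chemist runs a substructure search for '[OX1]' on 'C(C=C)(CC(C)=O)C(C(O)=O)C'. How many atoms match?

2

The query [OX1] means: aliphatic oxygen with one total connection — typically a carbonyl =O or an oxide.
Check the 12 heavy atoms by environment: 5× C (X4) → no; 4× C (X3) → no; 2× O (X1) → match; 1× O (X2) → no.
That gives 2 matching atoms.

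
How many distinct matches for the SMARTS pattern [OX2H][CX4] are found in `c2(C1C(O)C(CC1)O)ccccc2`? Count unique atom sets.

2

[OX2H][CX4] is the SMARTS for an aliphatic alcohol: a hydroxyl oxygen bound to an sp3 (X4) carbon.
The molecule carries 2 separate instances of a hydroxyl group (-OH) meeting every constraint; each maps to a distinct set of atoms, giving 2 matches.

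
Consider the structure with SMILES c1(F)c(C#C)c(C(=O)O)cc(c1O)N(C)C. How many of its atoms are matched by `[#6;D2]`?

2

The query [#6;D2] means: any carbon bonded to exactly two heavy atoms.
Check the 16 heavy atoms by environment: 5× c (aromatic, D3) → no; 1× c (aromatic, D2) → match; 1× N (D3) → no; 3× C (D1) → no; 3× O (D1) → no; 1× F (D1) → no; 1× C (D2) → match; 1× C (D3) → no.
Summing the matching environments: 1 + 1 = 2 matching atoms.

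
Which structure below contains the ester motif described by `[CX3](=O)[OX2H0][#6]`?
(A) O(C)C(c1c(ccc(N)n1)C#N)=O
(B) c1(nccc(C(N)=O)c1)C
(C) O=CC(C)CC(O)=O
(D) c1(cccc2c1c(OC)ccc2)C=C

A

[CX3](=O)[OX2H0][#6] describes a carbonyl carbon bonded to an oxygen that is itself bonded to carbon (no H on that O) (an ester).
(A) contains a methyl-ester group (-C(=O)OCH3), which satisfies every atom and bond constraint.
(B) has a primary amide (-C(=O)NH2) but the carbonyl is bonded to N, not to an O-C linkage.
(C) has a carboxylic acid group (-C(=O)OH) but the singly-bonded O carries H (OX2H1, not H0).
(D) has a methoxy ether (-OCH3) but the ether oxygen is not adjacent to a C=O carbon.
So the answer is (A).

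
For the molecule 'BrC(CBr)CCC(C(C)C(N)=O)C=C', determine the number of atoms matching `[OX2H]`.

0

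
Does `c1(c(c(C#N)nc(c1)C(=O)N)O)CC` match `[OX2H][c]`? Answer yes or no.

Yes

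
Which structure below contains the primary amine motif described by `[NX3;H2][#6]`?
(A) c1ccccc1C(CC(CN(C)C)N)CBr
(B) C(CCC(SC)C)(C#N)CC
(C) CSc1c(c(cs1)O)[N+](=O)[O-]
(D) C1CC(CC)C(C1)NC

A

[NX3;H2][#6] describes a trivalent nitrogen with two H attached to carbon (a primary amine).
(A) contains a primary amino group (-NH2), which satisfies every atom and bond constraint.
(B) has a nitrile (-C#N) but the nitrogen is NX1 (triple-bonded), not NX3 with two H.
(C) has a nitro group (-[N+](=O)[O-]) but the nitrogen is [N+] with no H, not NX3H2.
(D) has an N-methylamino group (-NHCH3) but the nitrogen bears two carbons and only one H (H1), not H2.
So the answer is (A).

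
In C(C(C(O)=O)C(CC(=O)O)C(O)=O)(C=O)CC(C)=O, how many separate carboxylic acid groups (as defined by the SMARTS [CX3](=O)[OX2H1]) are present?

3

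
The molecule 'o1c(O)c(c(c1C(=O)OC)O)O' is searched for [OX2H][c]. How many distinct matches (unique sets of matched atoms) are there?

[OX2H][c] is the SMARTS for a phenol: a hydroxyl oxygen attached to an aromatic carbon.
The molecule carries 3 separate instances of a hydroxyl group (-OH) meeting every constraint; each maps to a distinct set of atoms, giving 3 matches.

3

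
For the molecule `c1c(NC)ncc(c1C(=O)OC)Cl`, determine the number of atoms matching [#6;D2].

The query [#6;D2] means: any carbon bonded to exactly two heavy atoms.
Check the 13 heavy atoms by environment: 1× n (aromatic, D2) → no; 2× c (aromatic, D2) → match; 3× c (aromatic, D3) → no; 1× Cl (D1) → no; 1× N (D2) → no; 2× C (D1) → no; 1× C (D3) → no; 1× O (D1) → no; 1× O (D2) → no.
That gives 2 matching atoms.

2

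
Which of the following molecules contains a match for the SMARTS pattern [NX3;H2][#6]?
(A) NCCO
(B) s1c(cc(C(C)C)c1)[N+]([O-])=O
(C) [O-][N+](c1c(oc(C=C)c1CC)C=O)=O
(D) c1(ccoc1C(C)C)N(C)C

[NX3;H2][#6] describes a trivalent nitrogen with two H attached to carbon (a primary amine).
(A) contains a primary amino group (-NH2), which satisfies every atom and bond constraint.
(B) has a nitro group (-[N+](=O)[O-]) but the nitrogen is [N+] with no H, not NX3H2.
(C) has a nitro group (-[N+](=O)[O-]) but the nitrogen is [N+] with no H, not NX3H2.
(D) has a dimethylamino group (-N(CH3)2) but the nitrogen has H0, not H2.
So the answer is (A).

A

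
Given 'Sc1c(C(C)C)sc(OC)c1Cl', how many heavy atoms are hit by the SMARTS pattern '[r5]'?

5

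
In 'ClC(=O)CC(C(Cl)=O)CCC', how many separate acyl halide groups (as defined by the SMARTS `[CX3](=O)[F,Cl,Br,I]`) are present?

2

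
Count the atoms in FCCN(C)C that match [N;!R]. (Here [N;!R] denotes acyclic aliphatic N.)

1

The query [N;!R] means: aliphatic nitrogen not in a ring.
Check the 6 heavy atoms by environment: 4× C (acyclic) → no; 1× N (acyclic) → match; 1× F (acyclic) → no.
That gives 1 matching atom.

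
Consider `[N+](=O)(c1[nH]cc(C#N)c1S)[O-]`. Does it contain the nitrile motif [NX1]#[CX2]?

Yes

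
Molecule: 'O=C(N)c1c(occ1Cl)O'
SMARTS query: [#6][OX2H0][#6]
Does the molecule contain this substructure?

No

The pattern [#6][OX2H0][#6] describes an aliphatic oxygen bridging two carbons with no H on the oxygen — an ether.
The closest candidate here is a hydroxyl group (-OH), but the oxygen has H1, not H0 bridging two carbons. No other fragment satisfies the full query, so there is no match.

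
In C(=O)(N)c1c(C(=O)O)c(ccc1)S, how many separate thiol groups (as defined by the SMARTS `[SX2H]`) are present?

1

[SX2H] is the SMARTS for a thiol: an aliphatic sulfur with two connections, one being H.
Exactly one fragment in the molecule meets all constraints, giving 1 match.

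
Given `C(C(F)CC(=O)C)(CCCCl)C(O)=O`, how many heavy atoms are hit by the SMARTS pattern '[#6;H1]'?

2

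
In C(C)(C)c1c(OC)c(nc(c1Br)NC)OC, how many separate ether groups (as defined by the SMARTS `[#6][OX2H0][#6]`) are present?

[#6][OX2H0][#6] is the SMARTS for an ether: an aliphatic oxygen bridging two carbons with no H on the oxygen.
The molecule carries 2 separate instances of a methoxy ether (-OCH3) meeting every constraint; each maps to a distinct set of atoms, giving 2 matches.

2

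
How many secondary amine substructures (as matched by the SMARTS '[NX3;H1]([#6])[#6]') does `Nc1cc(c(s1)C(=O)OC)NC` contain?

[NX3;H1]([#6])[#6] is the SMARTS for a secondary amine: a trivalent nitrogen with one H, bonded to two carbons.
Exactly one fragment in the molecule meets all constraints, giving 1 match.

1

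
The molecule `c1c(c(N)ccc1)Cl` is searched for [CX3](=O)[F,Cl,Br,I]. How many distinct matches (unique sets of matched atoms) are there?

0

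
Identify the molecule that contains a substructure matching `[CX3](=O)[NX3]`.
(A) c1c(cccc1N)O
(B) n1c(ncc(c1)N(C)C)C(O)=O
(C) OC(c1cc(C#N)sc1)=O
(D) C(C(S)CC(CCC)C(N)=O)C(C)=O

D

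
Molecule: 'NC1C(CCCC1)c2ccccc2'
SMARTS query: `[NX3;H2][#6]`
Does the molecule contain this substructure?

Yes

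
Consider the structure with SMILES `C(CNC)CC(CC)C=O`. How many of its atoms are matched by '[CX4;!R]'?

7

Check the 10 heavy atoms by environment: 7× C (X4, acyclic) → match; 1× N (X3, acyclic) → no; 1× C (X3, acyclic) → no; 1× O (X1, acyclic) → no.
That gives 7 matching atoms.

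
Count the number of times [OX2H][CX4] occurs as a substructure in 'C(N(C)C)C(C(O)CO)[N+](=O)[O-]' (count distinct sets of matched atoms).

[OX2H][CX4] is the SMARTS for an aliphatic alcohol: a hydroxyl oxygen bound to an sp3 (X4) carbon.
The molecule carries 2 separate instances of a hydroxyl group (-OH) meeting every constraint; each maps to a distinct set of atoms, giving 2 matches.

2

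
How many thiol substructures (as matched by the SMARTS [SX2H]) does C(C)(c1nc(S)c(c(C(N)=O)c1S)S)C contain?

3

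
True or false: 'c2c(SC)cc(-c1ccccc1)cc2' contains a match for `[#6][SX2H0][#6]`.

True

The pattern [#6][SX2H0][#6] describes an aliphatic sulfur bridging two carbons with no H on the sulfur — a thioether.
The molecule carries a methylthio ether (-SCH3), whose atoms satisfy every constraint of the query, so the pattern matches.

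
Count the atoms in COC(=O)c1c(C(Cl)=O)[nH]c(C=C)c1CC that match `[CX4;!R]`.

3

Check the 16 heavy atoms by environment: 1× n (aromatic, X3, in 5-ring) → no; 4× c (aromatic, X3, in 5-ring) → no; 4× C (X3, acyclic) → no; 2× O (X1, acyclic) → no; 1× O (X2, acyclic) → no; 3× C (X4, acyclic) → match; 1× Cl (X1, acyclic) → no.
That gives 3 matching atoms.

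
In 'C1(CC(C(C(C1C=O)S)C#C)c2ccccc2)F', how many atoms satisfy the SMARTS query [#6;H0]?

The query [#6;H0] means: any carbon with no attached hydrogen.
Check the 18 heavy atoms by environment: 7× C (H1) → no; 1× C (H2) → no; 1× F (H0) → no; 1× S (H1) → no; 1× O (H0) → no; 1× C (H0) → match; 1× c (aromatic, H0) → match; 5× c (aromatic, H1) → no.
Summing the matching environments: 1 + 1 = 2 matching atoms.

2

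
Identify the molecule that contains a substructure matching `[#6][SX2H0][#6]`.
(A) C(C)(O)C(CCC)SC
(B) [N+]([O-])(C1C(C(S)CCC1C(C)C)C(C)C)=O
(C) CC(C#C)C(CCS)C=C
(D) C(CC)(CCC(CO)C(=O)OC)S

[#6][SX2H0][#6] describes an aliphatic sulfur bridging two carbons with no H on the sulfur (a thioether).
(A) contains a methylthio ether (-SCH3), which satisfies every atom and bond constraint.
(B) has a thiol (-SH) but the sulfur has H1, not H0 bridging two carbons.
(C) has a thiol (-SH) but the sulfur has H1, not H0 bridging two carbons.
(D) has a thiol (-SH) but the sulfur has H1, not H0 bridging two carbons.
So the answer is (A).

A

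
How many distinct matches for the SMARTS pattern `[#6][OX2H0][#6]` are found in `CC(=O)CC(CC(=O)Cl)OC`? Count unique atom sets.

1

[#6][OX2H0][#6] is the SMARTS for an ether: an aliphatic oxygen bridging two carbons with no H on the oxygen.
Exactly one fragment in the molecule meets all constraints, giving 1 match.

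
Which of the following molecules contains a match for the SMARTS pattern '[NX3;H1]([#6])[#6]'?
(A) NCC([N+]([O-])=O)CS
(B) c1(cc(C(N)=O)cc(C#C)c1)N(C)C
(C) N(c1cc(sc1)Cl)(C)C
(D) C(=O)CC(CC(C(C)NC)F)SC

[NX3;H1]([#6])[#6] describes a trivalent nitrogen with one H, bonded to two carbons (a secondary amine).
(A) has a primary amino group (-NH2) but the nitrogen has H2 and only one carbon neighbour.
(B) has a primary amide (-C(=O)NH2) but the -C(=O)NH2 nitrogen has H2, not H1.
(C) has a dimethylamino group (-N(CH3)2) but the nitrogen has H0, not H1.
(D) contains an N-methylamino group (-NHCH3), which satisfies every atom and bond constraint.
So the answer is (D).

D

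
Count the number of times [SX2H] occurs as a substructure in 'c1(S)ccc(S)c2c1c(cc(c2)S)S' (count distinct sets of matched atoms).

[SX2H] is the SMARTS for a thiol: an aliphatic sulfur with two connections, one being H.
The molecule carries 4 separate instances of a thiol (-SH) meeting every constraint; each maps to a distinct set of atoms, giving 4 matches.

4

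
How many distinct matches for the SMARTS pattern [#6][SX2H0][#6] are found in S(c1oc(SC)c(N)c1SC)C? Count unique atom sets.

3

[#6][SX2H0][#6] is the SMARTS for a thioether: an aliphatic sulfur bridging two carbons with no H on the sulfur.
The molecule carries 3 separate instances of a methylthio ether (-SCH3) meeting every constraint; each maps to a distinct set of atoms, giving 3 matches.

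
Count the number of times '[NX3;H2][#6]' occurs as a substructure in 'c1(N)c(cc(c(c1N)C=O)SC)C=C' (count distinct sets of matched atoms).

2

[NX3;H2][#6] is the SMARTS for a primary amine: a trivalent nitrogen with two H attached to carbon.
The molecule carries 2 separate instances of a primary amino group (-NH2) meeting every constraint; each maps to a distinct set of atoms, giving 2 matches.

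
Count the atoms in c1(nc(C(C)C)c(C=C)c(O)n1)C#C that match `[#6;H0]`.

The query [#6;H0] means: any carbon with no attached hydrogen.
Check the 14 heavy atoms by environment: 2× n (aromatic, H0) → no; 4× c (aromatic, H0) → match; 3× C (H1) → no; 2× C (H3) → no; 1× C (H0) → match; 1× O (H1) → no; 1× C (H2) → no.
Summing the matching environments: 4 + 1 = 5 matching atoms.

5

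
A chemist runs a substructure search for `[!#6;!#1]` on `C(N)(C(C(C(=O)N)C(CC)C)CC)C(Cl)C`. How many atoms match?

4

The query [!#6;!#1] means: not carbon and not hydrogen — any heteroatom.
Check the 16 heavy atoms by environment: 12× C → no; 1× O → match; 2× N → match; 1× Cl → match.
Summing the matching environments: 1 + 2 + 1 = 4 matching atoms.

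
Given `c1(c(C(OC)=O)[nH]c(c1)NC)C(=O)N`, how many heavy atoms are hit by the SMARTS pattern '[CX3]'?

2

The query [CX3] means: C with X3: aliphatic carbon with exactly 3 total connections.
Check the 14 heavy atoms by environment: 1× n (aromatic, X3) → no; 4× c (aromatic, X3) → no; 2× C (X3) → match; 2× O (X1) → no; 2× N (X3) → no; 2× C (X4) → no; 1× O (X2) → no.
That gives 2 matching atoms.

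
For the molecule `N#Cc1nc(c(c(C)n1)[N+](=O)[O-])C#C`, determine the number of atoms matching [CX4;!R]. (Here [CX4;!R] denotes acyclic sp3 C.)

The query [CX4;!R] means: aliphatic carbon with four total connections, not in a ring.
Check the 14 heavy atoms by environment: 2× n (aromatic, X2, in 6-ring) → no; 4× c (aromatic, X3, in 6-ring) → no; 1× N (charge +1, X3, acyclic) → no; 1× O (charge -1, X1, acyclic) → no; 1× O (X1, acyclic) → no; 3× C (X2, acyclic) → no; 1× N (X1, acyclic) → no; 1× C (X4, acyclic) → match.
That gives 1 matching atom.

1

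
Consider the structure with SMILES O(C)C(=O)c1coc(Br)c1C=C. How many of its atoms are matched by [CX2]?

0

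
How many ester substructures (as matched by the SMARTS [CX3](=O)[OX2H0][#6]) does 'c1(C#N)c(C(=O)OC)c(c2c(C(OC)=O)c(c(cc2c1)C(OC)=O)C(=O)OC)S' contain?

[CX3](=O)[OX2H0][#6] is the SMARTS for an ester: a carbonyl carbon bonded to an oxygen that is itself bonded to carbon (no H on that O).
The molecule carries 4 separate instances of a methyl-ester group (-C(=O)OCH3) meeting every constraint; each maps to a distinct set of atoms, giving 4 matches.

4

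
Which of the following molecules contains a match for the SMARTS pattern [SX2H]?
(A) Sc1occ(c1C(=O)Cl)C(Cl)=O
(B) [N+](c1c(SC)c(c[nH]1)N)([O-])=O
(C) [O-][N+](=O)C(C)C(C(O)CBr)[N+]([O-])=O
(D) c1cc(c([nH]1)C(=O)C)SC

A

[SX2H] describes an aliphatic sulfur with two connections, one being H (a thiol).
(A) contains a thiol (-SH), which satisfies every atom and bond constraint.
(B) has a methylthio ether (-SCH3) but the sulfur has H0 (bonded to two carbons), not H1.
(C) has a hydroxyl group (-OH) but it is an -OH, not an -SH.
(D) has a methylthio ether (-SCH3) but the sulfur has H0 (bonded to two carbons), not H1.
So the answer is (A).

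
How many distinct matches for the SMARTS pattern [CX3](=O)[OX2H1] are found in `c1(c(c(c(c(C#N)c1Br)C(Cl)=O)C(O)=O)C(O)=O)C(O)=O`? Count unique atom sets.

3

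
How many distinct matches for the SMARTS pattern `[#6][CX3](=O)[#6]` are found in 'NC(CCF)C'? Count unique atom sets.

[#6][CX3](=O)[#6] is the SMARTS for a ketone: a carbonyl carbon (no H) flanked by two carbons.
No fragment in the molecule satisfies every constraint, giving 0 matches.

0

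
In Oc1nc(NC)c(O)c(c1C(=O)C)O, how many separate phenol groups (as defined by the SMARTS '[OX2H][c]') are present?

[OX2H][c] is the SMARTS for a phenol: a hydroxyl oxygen attached to an aromatic carbon.
The molecule carries 3 separate instances of a hydroxyl group (-OH) meeting every constraint; each maps to a distinct set of atoms, giving 3 matches.

3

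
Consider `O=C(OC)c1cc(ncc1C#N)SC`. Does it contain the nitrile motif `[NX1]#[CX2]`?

The pattern [NX1]#[CX2] describes a nitrogen triple-bonded to a two-connected carbon — a nitrile.
The molecule carries a nitrile (-C#N), whose atoms satisfy every constraint of the query, so the pattern matches.

Yes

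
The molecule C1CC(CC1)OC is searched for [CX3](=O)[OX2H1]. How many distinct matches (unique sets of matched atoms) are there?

0

[CX3](=O)[OX2H1] is the SMARTS for a carboxylic acid: an sp2 carbon double-bonded to O and single-bonded to an -OH oxygen.
No fragment in the molecule satisfies every constraint, giving 0 matches.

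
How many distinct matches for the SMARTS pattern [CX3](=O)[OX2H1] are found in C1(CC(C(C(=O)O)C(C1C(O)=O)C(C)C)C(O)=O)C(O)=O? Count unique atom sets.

4

[CX3](=O)[OX2H1] is the SMARTS for a carboxylic acid: an sp2 carbon double-bonded to O and single-bonded to an -OH oxygen.
The molecule carries 4 separate instances of a carboxylic acid group (-C(=O)OH) meeting every constraint; each maps to a distinct set of atoms, giving 4 matches.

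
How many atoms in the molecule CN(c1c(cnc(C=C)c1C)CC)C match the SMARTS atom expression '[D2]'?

4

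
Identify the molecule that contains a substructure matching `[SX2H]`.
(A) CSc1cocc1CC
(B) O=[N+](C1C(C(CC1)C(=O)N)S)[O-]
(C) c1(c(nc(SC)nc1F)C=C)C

B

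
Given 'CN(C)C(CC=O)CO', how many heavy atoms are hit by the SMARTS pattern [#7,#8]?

The query [#7,#8] means: nitrogen or oxygen (comma = OR).
Check the 9 heavy atoms by environment: 6× C → no; 2× O → match; 1× N → match.
Summing the matching environments: 2 + 1 = 3 matching atoms.

3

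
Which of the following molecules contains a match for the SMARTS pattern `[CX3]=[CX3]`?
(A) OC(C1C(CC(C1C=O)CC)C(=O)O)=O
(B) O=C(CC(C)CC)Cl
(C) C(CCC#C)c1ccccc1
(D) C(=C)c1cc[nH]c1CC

D

[CX3]=[CX3] describes a non-aromatic C=C double bond between two sp2 carbons (an alkene).
(A) has an ethyl group (-CH2CH3) but its C-C bond is a single bond between CX4 carbons, not CX3=CX3.
(B) has an ethyl group (-CH2CH3) but its C-C bond is a single bond between CX4 carbons, not CX3=CX3.
(C) has an ethynyl group (-C#CH) but the C-C bond is a triple bond, not a double bond.
(D) contains a vinyl group (-CH=CH2), which satisfies every atom and bond constraint.
So the answer is (D).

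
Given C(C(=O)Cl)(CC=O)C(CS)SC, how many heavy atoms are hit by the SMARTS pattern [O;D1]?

2

The query [O;D1] means: aliphatic oxygen bonded to exactly one heavy atom.
Check the 12 heavy atoms by environment: 3× C (D2) → no; 3× C (D3) → no; 2× O (D1) → match; 1× Cl (D1) → no; 1× S (D2) → no; 1× C (D1) → no; 1× S (D1) → no.
That gives 2 matching atoms.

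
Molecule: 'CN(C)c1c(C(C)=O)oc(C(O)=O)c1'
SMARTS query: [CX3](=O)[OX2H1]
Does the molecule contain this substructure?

Yes

The pattern [CX3](=O)[OX2H1] describes an sp2 carbon double-bonded to O and single-bonded to an -OH oxygen — a carboxylic acid.
The molecule carries a carboxylic acid group (-C(=O)OH), whose atoms satisfy every constraint of the query, so the pattern matches.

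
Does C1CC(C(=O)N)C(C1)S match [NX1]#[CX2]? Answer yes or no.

No

The pattern [NX1]#[CX2] describes a nitrogen triple-bonded to a two-connected carbon — a nitrile.
The closest candidate here is a primary amide (-C(=O)NH2), but the nitrogen is NX3, not NX1. No other fragment satisfies the full query, so there is no match.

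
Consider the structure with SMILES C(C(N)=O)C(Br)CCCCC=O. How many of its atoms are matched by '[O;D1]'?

2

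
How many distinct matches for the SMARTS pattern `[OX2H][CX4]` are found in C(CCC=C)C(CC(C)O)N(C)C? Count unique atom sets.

1

[OX2H][CX4] is the SMARTS for an aliphatic alcohol: a hydroxyl oxygen bound to an sp3 (X4) carbon.
Exactly one fragment in the molecule meets all constraints, giving 1 match.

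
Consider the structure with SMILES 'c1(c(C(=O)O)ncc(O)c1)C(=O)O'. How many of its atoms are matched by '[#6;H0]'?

5

Check the 13 heavy atoms by environment: 1× n (aromatic, H0) → no; 3× c (aromatic, H0) → match; 2× c (aromatic, H1) → no; 3× O (H1) → no; 2× C (H0) → match; 2× O (H0) → no.
Summing the matching environments: 3 + 2 = 5 matching atoms.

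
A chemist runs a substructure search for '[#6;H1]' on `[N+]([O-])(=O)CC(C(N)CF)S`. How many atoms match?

The query [#6;H1] means: any carbon bearing exactly one hydrogen.
Check the 10 heavy atoms by environment: 2× C (H2) → no; 2× C (H1) → match; 1× N (H2) → no; 1× N (charge +1, H0) → no; 1× O (charge -1, H0) → no; 1× O (H0) → no; 1× F (H0) → no; 1× S (H1) → no.
That gives 2 matching atoms.

2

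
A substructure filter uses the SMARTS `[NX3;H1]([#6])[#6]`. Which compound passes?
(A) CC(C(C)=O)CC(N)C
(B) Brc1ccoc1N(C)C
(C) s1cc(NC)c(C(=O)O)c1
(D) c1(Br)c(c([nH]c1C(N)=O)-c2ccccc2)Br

C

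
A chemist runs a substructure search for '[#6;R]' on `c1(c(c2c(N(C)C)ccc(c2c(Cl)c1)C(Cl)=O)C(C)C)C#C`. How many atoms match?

The query [#6;R] means: carbon that is part of a ring.
Check the 22 heavy atoms by environment: 10× c (aromatic, in 6-ring) → match; 8× C (acyclic) → no; 1× O (acyclic) → no; 2× Cl (acyclic) → no; 1× N (acyclic) → no.
That gives 10 matching atoms.

10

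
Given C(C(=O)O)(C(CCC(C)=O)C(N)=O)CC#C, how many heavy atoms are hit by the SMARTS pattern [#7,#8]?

5

The query [#7,#8] means: nitrogen or oxygen (comma = OR).
Check the 16 heavy atoms by environment: 11× C → no; 4× O → match; 1× N → match.
Summing the matching environments: 4 + 1 = 5 matching atoms.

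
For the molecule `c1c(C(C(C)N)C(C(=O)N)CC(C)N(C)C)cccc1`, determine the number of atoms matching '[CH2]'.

1

The query [CH2] means: aliphatic carbon with exactly two hydrogens.
Check the 20 heavy atoms by environment: 4× C (H3) → no; 4× C (H1) → no; 1× C (H2) → match; 1× C (H0) → no; 1× O (H0) → no; 2× N (H2) → no; 1× c (aromatic, H0) → no; 5× c (aromatic, H1) → no; 1× N (H0) → no.
That gives 1 matching atom.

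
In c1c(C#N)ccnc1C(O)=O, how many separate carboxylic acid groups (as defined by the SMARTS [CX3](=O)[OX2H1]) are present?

[CX3](=O)[OX2H1] is the SMARTS for a carboxylic acid: an sp2 carbon double-bonded to O and single-bonded to an -OH oxygen.
Exactly one fragment in the molecule meets all constraints, giving 1 match.

1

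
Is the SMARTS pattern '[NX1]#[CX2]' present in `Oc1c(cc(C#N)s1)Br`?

Yes

The pattern [NX1]#[CX2] describes a nitrogen triple-bonded to a two-connected carbon — a nitrile.
The molecule carries a nitrile (-C#N), whose atoms satisfy every constraint of the query, so the pattern matches.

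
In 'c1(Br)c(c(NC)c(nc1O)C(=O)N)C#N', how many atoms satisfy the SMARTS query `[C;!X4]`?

The query [C;!X4] means: aliphatic carbon that does not have four total connections.
Check the 15 heavy atoms by environment: 1× n (aromatic, X2) → no; 5× c (aromatic, X3) → no; 1× O (X2) → no; 1× C (X3) → match; 1× O (X1) → no; 2× N (X3) → no; 1× C (X4) → no; 1× C (X2) → match; 1× N (X1) → no; 1× Br (X1) → no.
Summing the matching environments: 1 + 1 = 2 matching atoms.

2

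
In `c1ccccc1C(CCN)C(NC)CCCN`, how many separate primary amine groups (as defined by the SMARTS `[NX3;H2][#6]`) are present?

[NX3;H2][#6] is the SMARTS for a primary amine: a trivalent nitrogen with two H attached to carbon.
The molecule carries 2 separate instances of a primary amino group (-NH2) meeting every constraint; each maps to a distinct set of atoms, giving 2 matches.

2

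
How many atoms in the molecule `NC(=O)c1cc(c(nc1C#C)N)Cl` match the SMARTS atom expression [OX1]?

1

The query [OX1] means: aliphatic oxygen with one total connection — typically a carbonyl =O or an oxide.
Check the 13 heavy atoms by environment: 1× n (aromatic, X2) → no; 5× c (aromatic, X3) → no; 2× N (X3) → no; 2× C (X2) → no; 1× C (X3) → no; 1× O (X1) → match; 1× Cl (X1) → no.
That gives 1 matching atom.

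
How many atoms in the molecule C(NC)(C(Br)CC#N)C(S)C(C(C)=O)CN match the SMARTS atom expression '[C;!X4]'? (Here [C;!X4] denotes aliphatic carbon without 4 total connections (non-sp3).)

2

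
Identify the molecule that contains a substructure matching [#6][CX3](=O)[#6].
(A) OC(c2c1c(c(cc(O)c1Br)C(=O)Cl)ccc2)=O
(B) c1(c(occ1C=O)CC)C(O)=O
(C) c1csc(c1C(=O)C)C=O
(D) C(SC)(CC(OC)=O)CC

C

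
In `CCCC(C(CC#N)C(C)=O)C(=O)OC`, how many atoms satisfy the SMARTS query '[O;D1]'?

2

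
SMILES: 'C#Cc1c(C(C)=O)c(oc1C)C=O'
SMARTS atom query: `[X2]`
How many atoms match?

3

Check the 13 heavy atoms by environment: 1× o (aromatic, X2) → match; 4× c (aromatic, X3) → no; 2× C (X3) → no; 2× O (X1) → no; 2× C (X4) → no; 2× C (X2) → match.
Summing the matching environments: 1 + 2 = 3 matching atoms.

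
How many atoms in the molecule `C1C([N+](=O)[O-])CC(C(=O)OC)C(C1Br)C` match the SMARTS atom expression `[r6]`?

The query [r6] means: r6 matches atoms in a six-membered ring.
Check the 15 heavy atoms by environment: 6× C (in 6-ring) → match; 1× N (charge +1, acyclic) → no; 1× O (charge -1, acyclic) → no; 3× O (acyclic) → no; 3× C (acyclic) → no; 1× Br (acyclic) → no.
That gives 6 matching atoms.

6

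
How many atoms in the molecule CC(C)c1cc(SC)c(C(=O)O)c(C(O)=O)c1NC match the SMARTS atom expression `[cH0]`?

5

Check the 19 heavy atoms by environment: 5× c (aromatic, H0) → match; 1× c (aromatic, H1) → no; 2× C (H0) → no; 2× O (H0) → no; 2× O (H1) → no; 1× C (H1) → no; 4× C (H3) → no; 1× S (H0) → no; 1× N (H1) → no.
That gives 5 matching atoms.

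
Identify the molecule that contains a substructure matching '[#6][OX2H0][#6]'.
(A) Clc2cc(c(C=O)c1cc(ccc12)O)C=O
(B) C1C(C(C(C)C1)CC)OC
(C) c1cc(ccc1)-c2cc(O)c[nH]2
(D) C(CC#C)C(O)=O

B

[#6][OX2H0][#6] describes an aliphatic oxygen bridging two carbons with no H on the oxygen (an ether).
(A) has a hydroxyl group (-OH) but the oxygen has H1, not H0 bridging two carbons.
(B) contains a methoxy ether (-OCH3), which satisfies every atom and bond constraint.
(C) has a hydroxyl group (-OH) but the oxygen has H1, not H0 bridging two carbons.
(D) has a carboxylic acid group (-C(=O)OH) but the -OH oxygen has H1; the =O is OX1, not OX2.
So the answer is (B).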